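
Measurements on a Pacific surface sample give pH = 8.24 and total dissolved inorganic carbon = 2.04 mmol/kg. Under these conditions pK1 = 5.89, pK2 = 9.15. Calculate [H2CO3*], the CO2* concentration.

[CO2*] = 8.08 μmol/kg

α₀ = 1 / (1 + K1/[H⁺] + K1K2/[H⁺]²) = 1 / (1 + 10^+2.35 + 10^+1.44)
   = 1 / (1 + 223.87 + 27.542) = 1/252.41 = 0.003962
[CO2*] = α₀ × DIC = 0.003962 × 2.04 = 0.00808 mmol/kg = 8.08 μmol/kg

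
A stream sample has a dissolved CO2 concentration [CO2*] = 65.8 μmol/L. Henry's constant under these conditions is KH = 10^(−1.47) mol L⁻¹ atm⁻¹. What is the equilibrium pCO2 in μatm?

pCO2 = 1940 μatm

KH = 10^(−1.47) = 3.388×10^-2 mol L⁻¹ atm⁻¹
pCO2 = [CO2*]/KH = 65.8×10^-6 / 3.388×10^-2 = 1.94×10^-3 atm = 1940 μatm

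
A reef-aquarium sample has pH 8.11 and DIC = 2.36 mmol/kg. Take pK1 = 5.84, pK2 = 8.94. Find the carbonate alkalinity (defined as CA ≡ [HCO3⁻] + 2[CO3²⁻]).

CA = [HCO3⁻] + 2[CO3²⁻] = (α₁ + 2α₂)·DIC
At pH 8.11: [H⁺]/K1 = 10^-2.27 = 0.0053703, K2/[H⁺] = 10^-0.83 = 0.14791
α₁ = 1/(1 + 0.0053703 + 0.14791) = 1/1.1533 = 0.8671; α₂ = α₁·K2/[H⁺] = 0.1283
α₁ + 2α₂ = 1.1236
CA = 1.1236 × 2.36 = 2.65 mmol/kg

CA = 2.65 mmol/kg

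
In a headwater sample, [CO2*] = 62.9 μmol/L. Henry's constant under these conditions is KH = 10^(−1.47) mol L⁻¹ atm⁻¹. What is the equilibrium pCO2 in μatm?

KH = 10^(−1.47) = 3.388×10^-2 mol L⁻¹ atm⁻¹
pCO2 = [CO2*]/KH = 62.9×10^-6 / 3.388×10^-2 = 1.86×10^-3 atm = 1860 μatm

pCO2 = 1860 μatm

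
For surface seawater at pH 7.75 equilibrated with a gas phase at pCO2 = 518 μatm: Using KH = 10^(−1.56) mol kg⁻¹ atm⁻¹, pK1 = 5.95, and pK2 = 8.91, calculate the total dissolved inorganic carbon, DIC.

[CO2*] = KH · pCO2 = 10^(−1.56) × 518×10^-6 = 1.427×10^-5 mol/kg
α₀ = 1/(1 + K1/[H⁺] + K1K2/[H⁺]²) = 1/(1 + 10^+1.80 + 10^+0.64) = 0.01461
DIC = [CO2*]/α₀ = 1.427×10^-5 / 0.01461 = 0.977 mmol/kg

DIC = 0.977 mmol/kg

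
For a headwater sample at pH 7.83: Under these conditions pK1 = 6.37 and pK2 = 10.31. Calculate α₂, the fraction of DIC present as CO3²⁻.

α₂ = 0.00319

α₂ = 1 / (1 + [H⁺]/K2 + [H⁺]²/(K1K2)) = 1 / (1 + 10^+2.48 + 10^+1.02)
   = 1 / (1 + 302.00 + 10.471) = 1/313.47 = 0.003190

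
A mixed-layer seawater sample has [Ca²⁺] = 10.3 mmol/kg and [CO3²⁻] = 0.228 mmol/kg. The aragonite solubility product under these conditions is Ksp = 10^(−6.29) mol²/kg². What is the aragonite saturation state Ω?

Ω = 4.58

Ksp = 10^(−6.29) = 5.129×10^-7
Ω = [Ca²⁺][CO3²⁻]/Ksp = (10.3×10^-3)(0.228×10^-3) / 5.129×10^-7 = 4.58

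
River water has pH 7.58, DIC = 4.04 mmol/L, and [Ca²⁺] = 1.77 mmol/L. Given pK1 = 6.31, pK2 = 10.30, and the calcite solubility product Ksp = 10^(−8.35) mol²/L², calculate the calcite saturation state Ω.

Ω = 2.89

α₂ = 1 / (1 + [H⁺]/K2 + [H⁺]²/(K1K2)) = 1 / (1 + 10^+2.72 + 10^+1.45)
   = 1 / (1 + 524.81 + 28.184) = 1/553.99 = 0.001805
[CO3²⁻] = α₂ × DIC = 0.001805 × 4.04 = 0.007293 mmol/L = 7.293 μmol/L
Ksp = 10^(−8.35) = 4.467×10^-9
Ω = [Ca²⁺][CO3²⁻]/Ksp = (1.77×10^-3)(7.293×10^-6) / 4.467×10^-9 = 2.89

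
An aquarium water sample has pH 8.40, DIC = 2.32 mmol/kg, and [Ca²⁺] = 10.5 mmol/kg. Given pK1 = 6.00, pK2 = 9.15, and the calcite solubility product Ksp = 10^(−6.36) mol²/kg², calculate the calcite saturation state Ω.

α₂ = 1 / (1 + [H⁺]/K2 + [H⁺]²/(K1K2)) = 1 / (1 + 10^+0.75 + 10^-1.65)
   = 1 / (1 + 5.6234 + 0.022387) = 1/6.6458 = 0.1505
[CO3²⁻] = α₂ × DIC = 0.1505 × 2.32 = 0.3491 mmol/kg
Ksp = 10^(−6.36) = 4.365×10^-7
Ω = [Ca²⁺][CO3²⁻]/Ksp = (10.5×10^-3)(3.491×10^-4) / 4.365×10^-7 = 8.40

Ω = 8.40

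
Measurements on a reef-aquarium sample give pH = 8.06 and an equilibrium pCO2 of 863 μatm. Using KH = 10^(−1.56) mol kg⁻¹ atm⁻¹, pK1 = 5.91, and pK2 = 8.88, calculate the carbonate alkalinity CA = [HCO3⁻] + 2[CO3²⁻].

[CO2*] = KH · pCO2 = 10^(−1.56) × 863×10^-6 = 2.377×10^-5 mol/kg
α₀ = 1/(1 + K1/[H⁺] + K1K2/[H⁺]²) = 1/(1 + 10^+2.15 + 10^+1.33) = 0.006111
DIC = [CO2*]/α₀ = 2.377×10^-5 / 0.006111 = 3.889 mmol/kg
CA = (α₁ + 2α₂)·DIC = (0.8632 + 2×0.1307) × 3.889 = 4.37 mmol/kg

CA = 4.37 mmol/kg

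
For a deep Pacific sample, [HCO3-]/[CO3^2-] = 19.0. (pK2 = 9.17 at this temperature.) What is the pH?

pH = 7.89

From K2 = [H⁺][CO3^2-]/[HCO3-]:  pH = pK2 − log₁₀([HCO3-]/[CO3^2-])
log₁₀(19.0) = +1.279
pH = 9.17 − (+1.279) = 7.89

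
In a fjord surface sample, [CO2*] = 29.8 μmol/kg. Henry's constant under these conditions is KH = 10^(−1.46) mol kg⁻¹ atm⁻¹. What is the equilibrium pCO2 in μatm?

KH = 10^(−1.46) = 3.467×10^-2 mol kg⁻¹ atm⁻¹
pCO2 = [CO2*]/KH = 29.8×10^-6 / 3.467×10^-2 = 8.59×10^-4 atm = 859 μatm

pCO2 = 859 μatm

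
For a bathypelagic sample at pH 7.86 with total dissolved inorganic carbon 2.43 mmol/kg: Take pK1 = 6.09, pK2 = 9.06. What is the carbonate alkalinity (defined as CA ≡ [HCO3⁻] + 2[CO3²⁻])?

CA = 2.53 mmol/kg

CA = [HCO3⁻] + 2[CO3²⁻] = (α₁ + 2α₂)·DIC
At pH 7.86: [H⁺]/K1 = 10^-1.77 = 0.016982, K2/[H⁺] = 10^-1.20 = 0.063096
α₁ = 1/(1 + 0.016982 + 0.063096) = 1/1.0801 = 0.9259; α₂ = α₁·K2/[H⁺] = 0.05842
α₁ + 2α₂ = 1.0427
CA = 1.0427 × 2.43 = 2.53 mmol/kg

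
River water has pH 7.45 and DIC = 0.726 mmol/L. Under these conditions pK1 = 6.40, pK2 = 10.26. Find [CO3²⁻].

α₂ = 1 / (1 + [H⁺]/K2 + [H⁺]²/(K1K2)) = 1 / (1 + 10^+2.81 + 10^+1.76)
   = 1 / (1 + 645.65 + 57.544) = 1/704.20 = 0.001420
[CO3²⁻] = α₂ × DIC = 0.001420 × 0.726 = 0.00103 mmol/L = 1.03 μmol/L

[CO3²⁻] = 1.03 μmol/L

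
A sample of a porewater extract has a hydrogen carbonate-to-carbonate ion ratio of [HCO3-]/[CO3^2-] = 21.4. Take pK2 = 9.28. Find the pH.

From K2 = [H⁺][CO3^2-]/[HCO3-]:  pH = pK2 − log₁₀([HCO3-]/[CO3^2-])
log₁₀(21.4) = +1.330
pH = 9.28 − (+1.330) = 7.95

pH = 7.95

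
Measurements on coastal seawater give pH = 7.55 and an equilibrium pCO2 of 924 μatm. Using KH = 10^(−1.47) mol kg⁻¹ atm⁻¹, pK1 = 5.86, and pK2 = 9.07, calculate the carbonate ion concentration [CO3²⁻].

[CO2*] = KH · pCO2 = 10^(−1.47) × 924×10^-6 = 3.131×10^-5 mol/kg
α₀ = 1/(1 + K1/[H⁺] + K1K2/[H⁺]²) = 1/(1 + 10^+1.69 + 10^+0.17) = 0.01943
DIC = [CO2*]/α₀ = 3.131×10^-5 / 0.01943 = 1.611 mmol/kg
[CO3²⁻] = α₂·DIC; α₂ = 0.02874, so [CO3²⁻] = 0.02874 × 1.611 = 0.0463 mmol/kg

[CO3²⁻] = 0.0463 mmol/kg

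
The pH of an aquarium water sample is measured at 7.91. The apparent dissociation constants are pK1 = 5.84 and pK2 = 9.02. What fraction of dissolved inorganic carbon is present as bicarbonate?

α₁ = 0.921

α₁ = 1 / (1 + [H⁺]/K1 + K2/[H⁺]) = 1 / (1 + 10^-2.07 + 10^-1.11)
   = 1 / (1 + 0.0085114 + 0.077625) = 1/1.0861 = 0.9207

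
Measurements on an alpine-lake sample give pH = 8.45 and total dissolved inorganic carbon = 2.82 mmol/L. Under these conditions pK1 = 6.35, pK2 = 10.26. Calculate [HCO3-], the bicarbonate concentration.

α₁ = 1 / (1 + [H⁺]/K1 + K2/[H⁺]) = 1 / (1 + 10^-2.10 + 10^-1.81)
   = 1 / (1 + 0.0079433 + 0.015488) = 1/1.0234 = 0.9771
[HCO3⁻] = α₁ × DIC = 0.9771 × 2.82 = 2.76 mmol/L

[HCO3⁻] = 2.76 mmol/L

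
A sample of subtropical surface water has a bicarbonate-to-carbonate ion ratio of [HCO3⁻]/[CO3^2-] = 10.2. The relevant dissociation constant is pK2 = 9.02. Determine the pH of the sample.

From K2 = [H⁺][CO3^2-]/[HCO3⁻]:  pH = pK2 − log₁₀([HCO3⁻]/[CO3^2-])
log₁₀(10.2) = +1.009
pH = 9.02 − (+1.009) = 8.01

pH = 8.01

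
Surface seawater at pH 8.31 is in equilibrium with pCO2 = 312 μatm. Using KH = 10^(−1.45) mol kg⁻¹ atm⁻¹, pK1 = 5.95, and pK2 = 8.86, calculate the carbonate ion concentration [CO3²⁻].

[CO3²⁻] = 0.715 mmol/kg

[CO2*] = KH · pCO2 = 10^(−1.45) × 312×10^-6 = 1.107×10^-5 mol/kg
α₀ = 1/(1 + K1/[H⁺] + K1K2/[H⁺]²) = 1/(1 + 10^+2.36 + 10^+1.81) = 0.003394
DIC = [CO2*]/α₀ = 1.107×10^-5 / 0.003394 = 3.262 mmol/kg
[CO3²⁻] = α₂·DIC; α₂ = 0.2191, so [CO3²⁻] = 0.2191 × 3.262 = 0.715 mmol/kg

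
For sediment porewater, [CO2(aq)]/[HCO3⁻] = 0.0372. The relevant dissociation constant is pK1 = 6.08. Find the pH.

From K1 = [H⁺][HCO3⁻]/[CO2(aq)]:  pH = pK1 − log₁₀([CO2(aq)]/[HCO3⁻])
log₁₀(0.0372) = -1.429
pH = 6.08 − (-1.429) = 7.51

pH = 7.51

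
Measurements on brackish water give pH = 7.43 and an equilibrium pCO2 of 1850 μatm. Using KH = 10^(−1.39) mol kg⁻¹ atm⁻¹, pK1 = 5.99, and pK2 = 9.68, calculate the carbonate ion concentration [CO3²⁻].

[CO2*] = KH · pCO2 = 10^(−1.39) × 1850×10^-6 = 7.537×10^-5 mol/kg
α₀ = 1/(1 + K1/[H⁺] + K1K2/[H⁺]²) = 1/(1 + 10^+1.44 + 10^-0.81) = 0.03485
DIC = [CO2*]/α₀ = 7.537×10^-5 / 0.03485 = 2.163 mmol/kg
[CO3²⁻] = α₂·DIC; α₂ = 0.005397, so [CO3²⁻] = 0.005397 × 2.163 = 0.0117 mmol/kg = 11.7 μmol/kg

[CO3²⁻] = 11.7 μmol/kg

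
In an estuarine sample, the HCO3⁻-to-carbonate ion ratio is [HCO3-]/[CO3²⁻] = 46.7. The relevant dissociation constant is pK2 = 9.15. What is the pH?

From K2 = [H⁺][CO3²⁻]/[HCO3-]:  pH = pK2 − log₁₀([HCO3-]/[CO3²⁻])
log₁₀(46.7) = +1.669
pH = 9.15 − (+1.669) = 7.48

pH = 7.48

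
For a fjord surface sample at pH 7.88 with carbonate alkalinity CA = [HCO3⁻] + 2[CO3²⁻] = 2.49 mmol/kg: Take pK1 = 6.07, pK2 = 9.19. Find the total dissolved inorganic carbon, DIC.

CA = [HCO3⁻] + 2[CO3²⁻] = (α₁ + 2α₂)·DIC
At pH 7.88: [H⁺]/K1 = 10^-1.81 = 0.015488, K2/[H⁺] = 10^-1.31 = 0.048978
α₁ = 1/(1 + 0.015488 + 0.048978) = 1/1.0645 = 0.9394; α₂ = α₁·K2/[H⁺] = 0.04601
α₁ + 2α₂ = 1.0315
DIC = CA / (α₁ + 2α₂) = 2.49 / 1.0315 = 2.41 mmol/kg

DIC = 2.41 mmol/kg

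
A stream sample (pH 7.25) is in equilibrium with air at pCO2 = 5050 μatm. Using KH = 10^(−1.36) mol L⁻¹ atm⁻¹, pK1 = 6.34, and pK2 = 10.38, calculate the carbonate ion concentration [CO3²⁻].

[CO2*] = KH · pCO2 = 10^(−1.36) × 5050×10^-6 = 2.204×10^-4 mol/L
α₀ = 1/(1 + K1/[H⁺] + K1K2/[H⁺]²) = 1/(1 + 10^+0.91 + 10^-2.22) = 0.1095
DIC = [CO2*]/α₀ = 2.204×10^-4 / 0.1095 = 2.014 mmol/L
[CO3²⁻] = α₂·DIC; α₂ = 0.0006597, so [CO3²⁻] = 0.0006597 × 2.014 = 0.00133 mmol/L = 1.33 μmol/L

[CO3²⁻] = 1.33 μmol/L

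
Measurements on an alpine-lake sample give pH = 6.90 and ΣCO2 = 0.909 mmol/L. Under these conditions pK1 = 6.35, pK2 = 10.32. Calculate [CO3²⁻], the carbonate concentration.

α₂ = 1 / (1 + [H⁺]/K2 + [H⁺]²/(K1K2)) = 1 / (1 + 10^+3.42 + 10^+2.87)
   = 1 / (1 + 2630.3 + 741.31) = 1/3372.6 = 0.0002965
[CO3²⁻] = α₂ × DIC = 0.0002965 × 0.909 = 0.000270 mmol/L = 0.270 μmol/L

[CO3²⁻] = 0.270 μmol/L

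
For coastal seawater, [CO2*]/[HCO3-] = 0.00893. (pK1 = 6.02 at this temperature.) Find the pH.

pH = 8.07

From K1 = [H⁺][HCO3-]/[CO2*]:  pH = pK1 − log₁₀([CO2*]/[HCO3-])
log₁₀(0.00893) = -2.049
pH = 6.02 − (-2.049) = 8.07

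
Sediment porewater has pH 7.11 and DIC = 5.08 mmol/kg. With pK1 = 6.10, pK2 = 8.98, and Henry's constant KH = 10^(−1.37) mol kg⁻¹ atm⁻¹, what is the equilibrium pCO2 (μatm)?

pCO2 = 1.05×10^4 μatm

α₀ = 1 / (1 + K1/[H⁺] + K1K2/[H⁺]²) = 1 / (1 + 10^+1.01 + 10^-0.86)
   = 1 / (1 + 10.233 + 0.13804) = 1/11.371 = 0.08794
[CO2*] = α₀ × DIC = 0.08794 × 5.08 = 0.4468 mmol/kg
pCO2 = [CO2*]/KH = 4.468×10^-4 / 4.266×10^-2 = 1.05×10^4 μatm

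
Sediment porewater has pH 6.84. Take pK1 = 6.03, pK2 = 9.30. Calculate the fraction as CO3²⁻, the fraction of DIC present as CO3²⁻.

α₂ = 0.00299

α₂ = 1 / (1 + [H⁺]/K2 + [H⁺]²/(K1K2)) = 1 / (1 + 10^+2.46 + 10^+1.65)
   = 1 / (1 + 288.40 + 44.668) = 1/334.07 = 0.002993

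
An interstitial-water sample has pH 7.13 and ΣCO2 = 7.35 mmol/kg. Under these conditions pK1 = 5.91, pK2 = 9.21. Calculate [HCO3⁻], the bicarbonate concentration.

[HCO3⁻] = 6.88 mmol/kg

α₁ = 1 / (1 + [H⁺]/K1 + K2/[H⁺]) = 1 / (1 + 10^-1.22 + 10^-2.08)
   = 1 / (1 + 0.060256 + 0.0083176) = 1/1.0686 = 0.9358
[HCO3⁻] = α₁ × DIC = 0.9358 × 7.35 = 6.88 mmol/kg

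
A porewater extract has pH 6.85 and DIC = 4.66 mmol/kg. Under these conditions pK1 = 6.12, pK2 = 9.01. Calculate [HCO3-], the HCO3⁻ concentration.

α₁ = 1 / (1 + [H⁺]/K1 + K2/[H⁺]) = 1 / (1 + 10^-0.73 + 10^-2.16)
   = 1 / (1 + 0.18621 + 0.0069183) = 1/1.1931 = 0.8381
[HCO3⁻] = α₁ × DIC = 0.8381 × 4.66 = 3.91 mmol/kg

[HCO3⁻] = 3.91 mmol/kg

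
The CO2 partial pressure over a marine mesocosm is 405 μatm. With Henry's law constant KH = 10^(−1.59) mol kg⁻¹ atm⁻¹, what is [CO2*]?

KH = 10^(−1.59) = 2.570×10^-2 mol kg⁻¹ atm⁻¹
[CO2*] = KH · pCO2 = 2.570×10^-2 × 405×10^-6 atm = 1.04×10^-5 mol/kg

[CO2*] = 10.4 μmol/kg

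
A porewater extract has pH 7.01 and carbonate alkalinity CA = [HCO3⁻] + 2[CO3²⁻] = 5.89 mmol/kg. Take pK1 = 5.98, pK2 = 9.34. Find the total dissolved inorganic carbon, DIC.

CA = [HCO3⁻] + 2[CO3²⁻] = (α₁ + 2α₂)·DIC
At pH 7.01: [H⁺]/K1 = 10^-1.03 = 0.093325, K2/[H⁺] = 10^-2.33 = 0.0046774
α₁ = 1/(1 + 0.093325 + 0.0046774) = 1/1.0980 = 0.9107; α₂ = α₁·K2/[H⁺] = 0.004260
α₁ + 2α₂ = 0.9193
DIC = CA / (α₁ + 2α₂) = 5.89 / 0.9193 = 6.41 mmol/kg

DIC = 6.41 mmol/kg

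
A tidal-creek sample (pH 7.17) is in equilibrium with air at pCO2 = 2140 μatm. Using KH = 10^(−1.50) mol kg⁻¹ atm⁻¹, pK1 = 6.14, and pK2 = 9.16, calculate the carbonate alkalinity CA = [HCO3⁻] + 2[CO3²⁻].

CA = 0.740 mmol/kg

[CO2*] = KH · pCO2 = 10^(−1.50) × 2140×10^-6 = 6.767×10^-5 mol/kg
α₀ = 1/(1 + K1/[H⁺] + K1K2/[H⁺]²) = 1/(1 + 10^+1.03 + 10^-0.96) = 0.08457
DIC = [CO2*]/α₀ = 6.767×10^-5 / 0.08457 = 0.8002 mmol/kg
CA = (α₁ + 2α₂)·DIC = (0.9062 + 2×0.009273) × 0.8002 = 0.740 mmol/kg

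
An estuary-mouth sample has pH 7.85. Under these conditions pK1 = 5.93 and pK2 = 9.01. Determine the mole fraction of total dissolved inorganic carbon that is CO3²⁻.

α₂ = 0.0640

α₂ = 1 / (1 + [H⁺]/K2 + [H⁺]²/(K1K2)) = 1 / (1 + 10^+1.16 + 10^-0.76)
   = 1 / (1 + 14.454 + 0.17378) = 1/15.628 = 0.06399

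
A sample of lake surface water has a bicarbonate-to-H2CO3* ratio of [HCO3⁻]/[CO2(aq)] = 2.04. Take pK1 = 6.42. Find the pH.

pH = 6.73

From K1 = [H⁺][HCO3⁻]/[CO2(aq)]:  pH = pK1 + log₁₀([HCO3⁻]/[CO2(aq)])
log₁₀(2.04) = +0.310
pH = 6.42 + (+0.310) = 6.73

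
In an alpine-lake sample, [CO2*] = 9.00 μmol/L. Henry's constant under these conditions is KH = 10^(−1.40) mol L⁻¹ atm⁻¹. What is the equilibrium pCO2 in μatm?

pCO2 = 226 μatm

KH = 10^(−1.40) = 3.981×10^-2 mol L⁻¹ atm⁻¹
pCO2 = [CO2*]/KH = 9.00×10^-6 / 3.981×10^-2 = 2.26×10^-4 atm = 226 μatm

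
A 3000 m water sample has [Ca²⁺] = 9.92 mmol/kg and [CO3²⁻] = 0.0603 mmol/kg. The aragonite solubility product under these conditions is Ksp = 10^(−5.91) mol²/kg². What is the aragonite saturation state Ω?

Ksp = 10^(−5.91) = 1.230×10^-6
Ω = [Ca²⁺][CO3²⁻]/Ksp = (9.92×10^-3)(0.0603×10^-3) / 1.230×10^-6 = 0.486

Ω = 0.486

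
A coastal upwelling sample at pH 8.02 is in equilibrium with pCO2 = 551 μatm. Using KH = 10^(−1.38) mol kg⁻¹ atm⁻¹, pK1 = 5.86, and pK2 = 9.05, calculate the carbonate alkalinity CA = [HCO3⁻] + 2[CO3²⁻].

[CO2*] = KH · pCO2 = 10^(−1.38) × 551×10^-6 = 2.297×10^-5 mol/kg
α₀ = 1/(1 + K1/[H⁺] + K1K2/[H⁺]²) = 1/(1 + 10^+2.16 + 10^+1.13) = 0.006288
DIC = [CO2*]/α₀ = 2.297×10^-5 / 0.006288 = 3.653 mmol/kg
CA = (α₁ + 2α₂)·DIC = (0.9089 + 2×0.08482) × 3.653 = 3.94 mmol/kg

CA = 3.94 mmol/kg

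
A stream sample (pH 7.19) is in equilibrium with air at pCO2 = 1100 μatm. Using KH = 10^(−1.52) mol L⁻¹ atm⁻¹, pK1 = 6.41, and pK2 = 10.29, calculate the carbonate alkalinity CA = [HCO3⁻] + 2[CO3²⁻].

CA = 0.200 mmol/L

[CO2*] = KH · pCO2 = 10^(−1.52) × 1100×10^-6 = 3.322×10^-5 mol/L
α₀ = 1/(1 + K1/[H⁺] + K1K2/[H⁺]²) = 1/(1 + 10^+0.78 + 10^-2.32) = 0.1422
DIC = [CO2*]/α₀ = 3.322×10^-5 / 0.1422 = 0.2335 mmol/L
CA = (α₁ + 2α₂)·DIC = (0.8571 + 2×0.0006808) × 0.2335 = 0.200 mmol/L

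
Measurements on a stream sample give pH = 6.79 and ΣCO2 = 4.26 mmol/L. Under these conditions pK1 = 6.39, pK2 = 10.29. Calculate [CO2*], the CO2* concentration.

[CO2*] = 1.21 mmol/L

α₀ = 1 / (1 + K1/[H⁺] + K1K2/[H⁺]²) = 1 / (1 + 10^+0.40 + 10^-3.10)
   = 1 / (1 + 2.5119 + 0.00079433) = 1/3.5127 = 0.2847
[CO2*] = α₀ × DIC = 0.2847 × 4.26 = 1.21 mmol/L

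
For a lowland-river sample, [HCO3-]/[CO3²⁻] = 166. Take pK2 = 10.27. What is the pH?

pH = 8.05

From K2 = [H⁺][CO3²⁻]/[HCO3-]:  pH = pK2 − log₁₀([HCO3-]/[CO3²⁻])
log₁₀(166) = +2.220
pH = 10.27 − (+2.220) = 8.05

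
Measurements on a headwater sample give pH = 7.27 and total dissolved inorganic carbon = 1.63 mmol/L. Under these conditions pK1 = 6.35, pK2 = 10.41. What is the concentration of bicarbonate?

α₁ = 1 / (1 + [H⁺]/K1 + K2/[H⁺]) = 1 / (1 + 10^-0.92 + 10^-3.14)
   = 1 / (1 + 0.12023 + 0.00072444) = 1/1.1210 = 0.8921
[HCO3⁻] = α₁ × DIC = 0.8921 × 1.63 = 1.45 mmol/L

[HCO3⁻] = 1.45 mmol/L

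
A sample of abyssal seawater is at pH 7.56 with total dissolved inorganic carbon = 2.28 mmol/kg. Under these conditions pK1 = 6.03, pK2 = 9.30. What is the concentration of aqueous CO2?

[CO2*] = 0.0642 mmol/kg

α₀ = 1 / (1 + K1/[H⁺] + K1K2/[H⁺]²) = 1 / (1 + 10^+1.53 + 10^-0.21)
   = 1 / (1 + 33.884 + 0.61660) = 1/35.501 = 0.02817
[CO2*] = α₀ × DIC = 0.02817 × 2.28 = 0.0642 mmol/kg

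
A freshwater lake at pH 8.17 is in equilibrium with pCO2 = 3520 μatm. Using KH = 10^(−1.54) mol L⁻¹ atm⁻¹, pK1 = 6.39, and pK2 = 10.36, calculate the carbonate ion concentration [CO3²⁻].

[CO2*] = KH · pCO2 = 10^(−1.54) × 3520×10^-6 = 1.015×10^-4 mol/L
α₀ = 1/(1 + K1/[H⁺] + K1K2/[H⁺]²) = 1/(1 + 10^+1.78 + 10^-0.41) = 0.01622
DIC = [CO2*]/α₀ = 1.015×10^-4 / 0.01622 = 6.258 mmol/L
[CO3²⁻] = α₂·DIC; α₂ = 0.006311, so [CO3²⁻] = 0.006311 × 6.258 = 0.0395 mmol/L

[CO3²⁻] = 0.0395 mmol/L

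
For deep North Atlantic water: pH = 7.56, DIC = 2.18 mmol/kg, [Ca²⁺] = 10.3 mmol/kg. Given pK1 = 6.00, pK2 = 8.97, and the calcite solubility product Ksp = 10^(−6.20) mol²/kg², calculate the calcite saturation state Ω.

Ω = 1.30

α₂ = 1 / (1 + [H⁺]/K2 + [H⁺]²/(K1K2)) = 1 / (1 + 10^+1.41 + 10^-0.15)
   = 1 / (1 + 25.704 + 0.70795) = 1/27.412 = 0.03648
[CO3²⁻] = α₂ × DIC = 0.03648 × 2.18 = 0.07953 mmol/kg
Ksp = 10^(−6.20) = 6.310×10^-7
Ω = [Ca²⁺][CO3²⁻]/Ksp = (10.3×10^-3)(7.953×10^-5) / 6.310×10^-7 = 1.30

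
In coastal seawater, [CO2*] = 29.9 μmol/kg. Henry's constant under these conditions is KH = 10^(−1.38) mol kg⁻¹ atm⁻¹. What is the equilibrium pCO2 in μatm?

pCO2 = 717 μatm

KH = 10^(−1.38) = 4.169×10^-2 mol kg⁻¹ atm⁻¹
pCO2 = [CO2*]/KH = 29.9×10^-6 / 4.169×10^-2 = 7.17×10^-4 atm = 717 μatm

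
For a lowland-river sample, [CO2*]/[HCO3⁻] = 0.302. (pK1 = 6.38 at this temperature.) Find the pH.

From K1 = [H⁺][HCO3⁻]/[CO2*]:  pH = pK1 − log₁₀([CO2*]/[HCO3⁻])
log₁₀(0.302) = -0.520
pH = 6.38 − (-0.520) = 6.90

pH = 6.90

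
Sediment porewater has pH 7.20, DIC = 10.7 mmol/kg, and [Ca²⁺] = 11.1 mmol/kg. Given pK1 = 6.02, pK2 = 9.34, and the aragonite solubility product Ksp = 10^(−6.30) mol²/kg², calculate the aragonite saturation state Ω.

α₂ = 1 / (1 + [H⁺]/K2 + [H⁺]²/(K1K2)) = 1 / (1 + 10^+2.14 + 10^+0.96)
   = 1 / (1 + 138.04 + 9.1201) = 1/148.16 = 0.006750
[CO3²⁻] = α₂ × DIC = 0.006750 × 10.7 = 0.07222 mmol/kg
Ksp = 10^(−6.30) = 5.012×10^-7
Ω = [Ca²⁺][CO3²⁻]/Ksp = (11.1×10^-3)(7.222×10^-5) / 5.012×10^-7 = 1.60

Ω = 1.60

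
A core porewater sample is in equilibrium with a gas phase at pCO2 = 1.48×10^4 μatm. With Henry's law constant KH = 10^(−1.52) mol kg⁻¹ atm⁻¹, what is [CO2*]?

KH = 10^(−1.52) = 3.020×10^-2 mol kg⁻¹ atm⁻¹
[CO2*] = KH · pCO2 = 3.020×10^-2 × 1.48×10^4×10^-6 atm = 4.47×10^-4 mol/kg

[CO2*] = 447 μmol/kg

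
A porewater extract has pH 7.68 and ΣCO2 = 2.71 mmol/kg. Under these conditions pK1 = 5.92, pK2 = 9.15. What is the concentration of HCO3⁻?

[HCO3⁻] = 2.58 mmol/kg

α₁ = 1 / (1 + [H⁺]/K1 + K2/[H⁺]) = 1 / (1 + 10^-1.76 + 10^-1.47)
   = 1 / (1 + 0.017378 + 0.033884) = 1/1.0513 = 0.9512
[HCO3⁻] = α₁ × DIC = 0.9512 × 2.71 = 2.58 mmol/kg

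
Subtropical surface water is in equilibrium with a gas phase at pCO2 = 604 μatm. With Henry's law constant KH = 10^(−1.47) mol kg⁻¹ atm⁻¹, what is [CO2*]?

[CO2*] = 20.5 μmol/kg

KH = 10^(−1.47) = 3.388×10^-2 mol kg⁻¹ atm⁻¹
[CO2*] = KH · pCO2 = 3.388×10^-2 × 604×10^-6 atm = 2.05×10^-5 mol/kg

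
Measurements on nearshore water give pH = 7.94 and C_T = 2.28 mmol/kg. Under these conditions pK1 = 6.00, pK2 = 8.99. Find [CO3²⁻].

α₂ = 1 / (1 + [H⁺]/K2 + [H⁺]²/(K1K2)) = 1 / (1 + 10^+1.05 + 10^-0.89)
   = 1 / (1 + 11.220 + 0.12882) = 1/12.349 = 0.08098
[CO3²⁻] = α₂ × DIC = 0.08098 × 2.28 = 0.185 mmol/kg

[CO3²⁻] = 0.185 mmol/kg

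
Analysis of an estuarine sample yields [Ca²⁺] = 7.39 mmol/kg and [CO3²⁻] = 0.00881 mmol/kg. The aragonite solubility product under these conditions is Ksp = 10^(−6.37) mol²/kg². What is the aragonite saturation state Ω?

Ksp = 10^(−6.37) = 4.266×10^-7
Ω = [Ca²⁺][CO3²⁻]/Ksp = (7.39×10^-3)(0.00881×10^-3) / 4.266×10^-7 = 0.153

Ω = 0.153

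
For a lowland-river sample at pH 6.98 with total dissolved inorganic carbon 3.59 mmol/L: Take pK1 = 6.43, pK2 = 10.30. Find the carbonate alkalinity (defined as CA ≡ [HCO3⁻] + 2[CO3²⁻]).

CA = 2.80 mmol/L

CA = [HCO3⁻] + 2[CO3²⁻] = (α₁ + 2α₂)·DIC
At pH 6.98: [H⁺]/K1 = 10^-0.55 = 0.28184, K2/[H⁺] = 10^-3.32 = 0.00047863
α₁ = 1/(1 + 0.28184 + 0.00047863) = 1/1.2823 = 0.7798; α₂ = α₁·K2/[H⁺] = 0.0003733
α₁ + 2α₂ = 0.7806
CA = 0.7806 × 3.59 = 2.80 mmol/L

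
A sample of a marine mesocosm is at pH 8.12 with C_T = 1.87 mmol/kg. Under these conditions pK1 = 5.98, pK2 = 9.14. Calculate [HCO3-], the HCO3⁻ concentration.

α₁ = 1 / (1 + [H⁺]/K1 + K2/[H⁺]) = 1 / (1 + 10^-2.14 + 10^-1.02)
   = 1 / (1 + 0.0072444 + 0.095499) = 1/1.1027 = 0.9068
[HCO3⁻] = α₁ × DIC = 0.9068 × 1.87 = 1.70 mmol/kg

[HCO3⁻] = 1.70 mmol/kg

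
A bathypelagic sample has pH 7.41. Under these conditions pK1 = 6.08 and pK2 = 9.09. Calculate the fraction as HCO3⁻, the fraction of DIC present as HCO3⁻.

α₁ = 1 / (1 + [H⁺]/K1 + K2/[H⁺]) = 1 / (1 + 10^-1.33 + 10^-1.68)
   = 1 / (1 + 0.046774 + 0.020893) = 1/1.0677 = 0.9366

α₁ = 0.937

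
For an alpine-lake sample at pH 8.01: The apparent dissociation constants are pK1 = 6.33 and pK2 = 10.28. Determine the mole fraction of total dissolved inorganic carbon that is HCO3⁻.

α₁ = 1 / (1 + [H⁺]/K1 + K2/[H⁺]) = 1 / (1 + 10^-1.68 + 10^-2.27)
   = 1 / (1 + 0.020893 + 0.0053703) = 1/1.0263 = 0.9744

α₁ = 0.974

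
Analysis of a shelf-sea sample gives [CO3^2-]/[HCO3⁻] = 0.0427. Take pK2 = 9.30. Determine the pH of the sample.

pH = 7.93

From K2 = [H⁺][CO3^2-]/[HCO3⁻]:  pH = pK2 + log₁₀([CO3^2-]/[HCO3⁻])
log₁₀(0.0427) = -1.370
pH = 9.30 + (-1.370) = 7.93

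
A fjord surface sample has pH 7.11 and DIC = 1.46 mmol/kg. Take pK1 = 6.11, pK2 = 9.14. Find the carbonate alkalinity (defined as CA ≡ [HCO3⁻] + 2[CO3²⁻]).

CA = [HCO3⁻] + 2[CO3²⁻] = (α₁ + 2α₂)·DIC
At pH 7.11: [H⁺]/K1 = 10^-1.00 = 0.10000, K2/[H⁺] = 10^-2.03 = 0.0093325
α₁ = 1/(1 + 0.10000 + 0.0093325) = 1/1.1093 = 0.9014; α₂ = α₁·K2/[H⁺] = 0.008413
α₁ + 2α₂ = 0.9183
CA = 0.9183 × 1.46 = 1.34 mmol/kg

CA = 1.34 mmol/kg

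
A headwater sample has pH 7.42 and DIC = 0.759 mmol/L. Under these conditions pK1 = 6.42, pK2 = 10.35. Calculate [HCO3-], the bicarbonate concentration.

[HCO3⁻] = 0.689 mmol/L

α₁ = 1 / (1 + [H⁺]/K1 + K2/[H⁺]) = 1 / (1 + 10^-1.00 + 10^-2.93)
   = 1 / (1 + 0.10000 + 0.0011749) = 1/1.1012 = 0.9081
[HCO3⁻] = α₁ × DIC = 0.9081 × 0.759 = 0.689 mmol/L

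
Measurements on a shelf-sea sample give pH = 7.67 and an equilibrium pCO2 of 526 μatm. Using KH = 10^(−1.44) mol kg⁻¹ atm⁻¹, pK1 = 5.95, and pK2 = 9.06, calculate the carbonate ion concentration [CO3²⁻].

[CO3²⁻] = 0.0408 mmol/kg

[CO2*] = KH · pCO2 = 10^(−1.44) × 526×10^-6 = 1.910×10^-5 mol/kg
α₀ = 1/(1 + K1/[H⁺] + K1K2/[H⁺]²) = 1/(1 + 10^+1.72 + 10^+0.33) = 0.01798
DIC = [CO2*]/α₀ = 1.910×10^-5 / 0.01798 = 1.062 mmol/kg
[CO3²⁻] = α₂·DIC; α₂ = 0.03844, so [CO3²⁻] = 0.03844 × 1.062 = 0.0408 mmol/kg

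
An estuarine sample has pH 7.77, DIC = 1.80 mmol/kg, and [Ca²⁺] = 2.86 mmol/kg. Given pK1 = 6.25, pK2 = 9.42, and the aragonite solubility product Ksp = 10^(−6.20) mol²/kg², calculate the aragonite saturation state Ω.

Ω = 0.174

α₂ = 1 / (1 + [H⁺]/K2 + [H⁺]²/(K1K2)) = 1 / (1 + 10^+1.65 + 10^+0.13)
   = 1 / (1 + 44.668 + 1.3490) = 1/47.017 = 0.02127
[CO3²⁻] = α₂ × DIC = 0.02127 × 1.80 = 0.03828 mmol/kg
Ksp = 10^(−6.20) = 6.310×10^-7
Ω = [Ca²⁺][CO3²⁻]/Ksp = (2.86×10^-3)(3.828×10^-5) / 6.310×10^-7 = 0.174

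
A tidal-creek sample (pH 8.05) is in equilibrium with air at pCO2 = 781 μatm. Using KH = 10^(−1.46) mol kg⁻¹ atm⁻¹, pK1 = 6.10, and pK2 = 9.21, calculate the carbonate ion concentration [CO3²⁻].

[CO2*] = KH · pCO2 = 10^(−1.46) × 781×10^-6 = 2.708×10^-5 mol/kg
α₀ = 1/(1 + K1/[H⁺] + K1K2/[H⁺]²) = 1/(1 + 10^+1.95 + 10^+0.79) = 0.01039
DIC = [CO2*]/α₀ = 2.708×10^-5 / 0.01039 = 2.608 mmol/kg
[CO3²⁻] = α₂·DIC; α₂ = 0.06403, so [CO3²⁻] = 0.06403 × 2.608 = 0.167 mmol/kg

[CO3²⁻] = 0.167 mmol/kg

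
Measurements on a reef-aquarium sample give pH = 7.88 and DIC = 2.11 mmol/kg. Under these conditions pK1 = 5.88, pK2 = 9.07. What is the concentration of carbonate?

α₂ = 1 / (1 + [H⁺]/K2 + [H⁺]²/(K1K2)) = 1 / (1 + 10^+1.19 + 10^-0.81)
   = 1 / (1 + 15.488 + 0.15488) = 1/16.643 = 0.06009
[CO3²⁻] = α₂ × DIC = 0.06009 × 2.11 = 0.127 mmol/kg

[CO3²⁻] = 0.127 mmol/kg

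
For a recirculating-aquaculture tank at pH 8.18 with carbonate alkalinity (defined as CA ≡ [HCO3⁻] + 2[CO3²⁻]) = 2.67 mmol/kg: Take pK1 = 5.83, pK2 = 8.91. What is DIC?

CA = [HCO3⁻] + 2[CO3²⁻] = (α₁ + 2α₂)·DIC
At pH 8.18: [H⁺]/K1 = 10^-2.35 = 0.0044668, K2/[H⁺] = 10^-0.73 = 0.18621
α₁ = 1/(1 + 0.0044668 + 0.18621) = 1/1.1907 = 0.8399; α₂ = α₁·K2/[H⁺] = 0.1564
α₁ + 2α₂ = 1.1526
DIC = CA / (α₁ + 2α₂) = 2.67 / 1.1526 = 2.32 mmol/kg

DIC = 2.32 mmol/kg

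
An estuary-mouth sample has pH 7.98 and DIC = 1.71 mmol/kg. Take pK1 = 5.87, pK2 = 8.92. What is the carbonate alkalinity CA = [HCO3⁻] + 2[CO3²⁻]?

CA = 1.87 mmol/kg

CA = [HCO3⁻] + 2[CO3²⁻] = (α₁ + 2α₂)·DIC
At pH 7.98: [H⁺]/K1 = 10^-2.11 = 0.0077625, K2/[H⁺] = 10^-0.94 = 0.11482
α₁ = 1/(1 + 0.0077625 + 0.11482) = 1/1.1226 = 0.8908; α₂ = α₁·K2/[H⁺] = 0.1023
α₁ + 2α₂ = 1.0954
CA = 1.0954 × 1.71 = 1.87 mmol/kg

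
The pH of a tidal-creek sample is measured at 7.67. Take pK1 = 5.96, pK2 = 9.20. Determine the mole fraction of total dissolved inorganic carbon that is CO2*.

α₀ = 0.0186

α₀ = 1 / (1 + K1/[H⁺] + K1K2/[H⁺]²) = 1 / (1 + 10^+1.71 + 10^+0.18)
   = 1 / (1 + 51.286 + 1.5136) = 1/53.800 = 0.01859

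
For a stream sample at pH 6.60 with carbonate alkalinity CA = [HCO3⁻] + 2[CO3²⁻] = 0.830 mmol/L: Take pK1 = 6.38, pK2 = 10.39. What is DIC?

DIC = 1.33 mmol/L

CA = [HCO3⁻] + 2[CO3²⁻] = (α₁ + 2α₂)·DIC
At pH 6.60: [H⁺]/K1 = 10^-0.22 = 0.60256, K2/[H⁺] = 10^-3.79 = 0.00016218
α₁ = 1/(1 + 0.60256 + 0.00016218) = 1/1.6027 = 0.6239; α₂ = α₁·K2/[H⁺] = 0.0001012
α₁ + 2α₂ = 0.6241
DIC = CA / (α₁ + 2α₂) = 0.830 / 0.6241 = 1.33 mmol/L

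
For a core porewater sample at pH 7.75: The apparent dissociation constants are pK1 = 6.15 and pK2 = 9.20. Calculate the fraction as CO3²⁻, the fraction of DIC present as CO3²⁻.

α₂ = 1 / (1 + [H⁺]/K2 + [H⁺]²/(K1K2)) = 1 / (1 + 10^+1.45 + 10^-0.15)
   = 1 / (1 + 28.184 + 0.70795) = 1/29.892 = 0.03345

α₂ = 0.0335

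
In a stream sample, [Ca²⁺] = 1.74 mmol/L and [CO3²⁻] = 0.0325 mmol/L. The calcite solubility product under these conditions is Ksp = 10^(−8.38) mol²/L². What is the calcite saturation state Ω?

Ksp = 10^(−8.38) = 4.169×10^-9
Ω = [Ca²⁺][CO3²⁻]/Ksp = (1.74×10^-3)(0.0325×10^-3) / 4.169×10^-9 = 13.6

Ω = 13.6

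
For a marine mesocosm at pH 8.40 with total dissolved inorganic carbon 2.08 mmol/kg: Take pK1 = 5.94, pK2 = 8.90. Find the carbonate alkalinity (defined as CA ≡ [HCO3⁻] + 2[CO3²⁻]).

CA = [HCO3⁻] + 2[CO3²⁻] = (α₁ + 2α₂)·DIC
At pH 8.40: [H⁺]/K1 = 10^-2.46 = 0.0034674, K2/[H⁺] = 10^-0.50 = 0.31623
α₁ = 1/(1 + 0.0034674 + 0.31623) = 1/1.3197 = 0.7578; α₂ = α₁·K2/[H⁺] = 0.2396
α₁ + 2α₂ = 1.2370
CA = 1.2370 × 2.08 = 2.57 mmol/kg

CA = 2.57 mmol/kg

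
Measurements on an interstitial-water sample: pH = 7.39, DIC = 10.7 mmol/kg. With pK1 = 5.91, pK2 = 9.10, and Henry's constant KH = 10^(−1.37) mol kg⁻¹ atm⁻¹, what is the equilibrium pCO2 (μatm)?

pCO2 = 7890 μatm

α₀ = 1 / (1 + K1/[H⁺] + K1K2/[H⁺]²) = 1 / (1 + 10^+1.48 + 10^-0.23)
   = 1 / (1 + 30.200 + 0.58884) = 1/31.788 = 0.03146
[CO2*] = α₀ × DIC = 0.03146 × 10.7 = 0.3366 mmol/kg
pCO2 = [CO2*]/KH = 3.366×10^-4 / 4.266×10^-2 = 7890 μatm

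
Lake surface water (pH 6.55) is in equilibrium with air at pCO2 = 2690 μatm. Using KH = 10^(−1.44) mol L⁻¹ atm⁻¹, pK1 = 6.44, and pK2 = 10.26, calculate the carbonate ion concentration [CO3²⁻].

[CO3²⁻] = 0.0245 μmol/L

[CO2*] = KH · pCO2 = 10^(−1.44) × 2690×10^-6 = 9.767×10^-5 mol/L
α₀ = 1/(1 + K1/[H⁺] + K1K2/[H⁺]²) = 1/(1 + 10^+0.11 + 10^-3.60) = 0.4370
DIC = [CO2*]/α₀ = 9.767×10^-5 / 0.4370 = 0.2235 mmol/L
[CO3²⁻] = α₂·DIC; α₂ = 0.0001098, so [CO3²⁻] = 0.0001098 × 0.2235 = 2.45×10^-5 mmol/L = 0.0245 μmol/L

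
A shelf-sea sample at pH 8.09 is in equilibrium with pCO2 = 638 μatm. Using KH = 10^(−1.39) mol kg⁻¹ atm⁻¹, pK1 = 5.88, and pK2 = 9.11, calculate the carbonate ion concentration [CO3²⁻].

[CO2*] = KH · pCO2 = 10^(−1.39) × 638×10^-6 = 2.599×10^-5 mol/kg
α₀ = 1/(1 + K1/[H⁺] + K1K2/[H⁺]²) = 1/(1 + 10^+2.21 + 10^+1.19) = 0.005597
DIC = [CO2*]/α₀ = 2.599×10^-5 / 0.005597 = 4.644 mmol/kg
[CO3²⁻] = α₂·DIC; α₂ = 0.08669, so [CO3²⁻] = 0.08669 × 4.644 = 0.403 mmol/kg

[CO3²⁻] = 0.403 mmol/kg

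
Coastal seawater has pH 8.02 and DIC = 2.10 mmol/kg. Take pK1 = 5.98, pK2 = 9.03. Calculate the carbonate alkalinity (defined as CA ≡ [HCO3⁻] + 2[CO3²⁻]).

CA = [HCO3⁻] + 2[CO3²⁻] = (α₁ + 2α₂)·DIC
At pH 8.02: [H⁺]/K1 = 10^-2.04 = 0.0091201, K2/[H⁺] = 10^-1.01 = 0.097724
α₁ = 1/(1 + 0.0091201 + 0.097724) = 1/1.1068 = 0.9035; α₂ = α₁·K2/[H⁺] = 0.08829
α₁ + 2α₂ = 1.0801
CA = 1.0801 × 2.10 = 2.27 mmol/kg

CA = 2.27 mmol/kg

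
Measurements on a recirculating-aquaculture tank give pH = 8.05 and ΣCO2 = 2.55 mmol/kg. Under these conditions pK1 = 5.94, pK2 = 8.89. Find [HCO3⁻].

α₁ = 1 / (1 + [H⁺]/K1 + K2/[H⁺]) = 1 / (1 + 10^-2.11 + 10^-0.84)
   = 1 / (1 + 0.0077625 + 0.14454) = 1/1.1523 = 0.8678
[HCO3⁻] = α₁ × DIC = 0.8678 × 2.55 = 2.21 mmol/kg

[HCO3⁻] = 2.21 mmol/kg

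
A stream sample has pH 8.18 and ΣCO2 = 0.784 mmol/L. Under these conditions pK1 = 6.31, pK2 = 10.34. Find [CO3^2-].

[CO3²⁻] = 5.32 μmol/L

α₂ = 1 / (1 + [H⁺]/K2 + [H⁺]²/(K1K2)) = 1 / (1 + 10^+2.16 + 10^+0.29)
   = 1 / (1 + 144.54 + 1.9498) = 1/147.49 = 0.006780
[CO3²⁻] = α₂ × DIC = 0.006780 × 0.784 = 0.00532 mmol/L = 5.32 μmol/L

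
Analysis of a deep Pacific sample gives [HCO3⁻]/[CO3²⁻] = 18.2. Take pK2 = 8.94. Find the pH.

pH = 7.68

From K2 = [H⁺][CO3²⁻]/[HCO3⁻]:  pH = pK2 − log₁₀([HCO3⁻]/[CO3²⁻])
log₁₀(18.2) = +1.260
pH = 8.94 − (+1.260) = 7.68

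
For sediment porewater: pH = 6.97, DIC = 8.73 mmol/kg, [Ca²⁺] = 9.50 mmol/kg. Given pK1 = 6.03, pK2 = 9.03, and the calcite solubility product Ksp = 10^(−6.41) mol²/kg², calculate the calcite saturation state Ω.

Ω = 1.65

α₂ = 1 / (1 + [H⁺]/K2 + [H⁺]²/(K1K2)) = 1 / (1 + 10^+2.06 + 10^+1.12)
   = 1 / (1 + 114.82 + 13.183) = 1/129.00 = 0.007752
[CO3²⁻] = α₂ × DIC = 0.007752 × 8.73 = 0.06768 mmol/kg
Ksp = 10^(−6.41) = 3.890×10^-7
Ω = [Ca²⁺][CO3²⁻]/Ksp = (9.50×10^-3)(6.768×10^-5) / 3.890×10^-7 = 1.65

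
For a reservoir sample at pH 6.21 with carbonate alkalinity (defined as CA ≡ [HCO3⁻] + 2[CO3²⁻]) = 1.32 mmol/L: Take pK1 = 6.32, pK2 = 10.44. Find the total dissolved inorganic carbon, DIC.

DIC = 3.02 mmol/L

CA = [HCO3⁻] + 2[CO3²⁻] = (α₁ + 2α₂)·DIC
At pH 6.21: [H⁺]/K1 = 10^0.11 = 1.2882, K2/[H⁺] = 10^-4.23 = 5.8884×10^-5
α₁ = 1/(1 + 1.2882 + 5.8884×10^-5) = 1/2.2883 = 0.4370; α₂ = α₁·K2/[H⁺] = 2.573×10^-5
α₁ + 2α₂ = 0.4371
DIC = CA / (α₁ + 2α₂) = 1.32 / 0.4371 = 3.02 mmol/L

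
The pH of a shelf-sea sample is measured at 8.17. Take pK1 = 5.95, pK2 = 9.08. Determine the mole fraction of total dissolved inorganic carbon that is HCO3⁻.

α₁ = 1 / (1 + [H⁺]/K1 + K2/[H⁺]) = 1 / (1 + 10^-2.22 + 10^-0.91)
   = 1 / (1 + 0.0060256 + 0.12303) = 1/1.1291 = 0.8857

α₁ = 0.886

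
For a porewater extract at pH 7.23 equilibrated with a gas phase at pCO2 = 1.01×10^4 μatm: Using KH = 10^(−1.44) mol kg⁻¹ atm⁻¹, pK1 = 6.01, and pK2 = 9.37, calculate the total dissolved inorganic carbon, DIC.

DIC = 6.50 mmol/kg

[CO2*] = KH · pCO2 = 10^(−1.44) × 1.01×10^4×10^-6 = 3.667×10^-4 mol/kg
α₀ = 1/(1 + K1/[H⁺] + K1K2/[H⁺]²) = 1/(1 + 10^+1.22 + 10^-0.92) = 0.05645
DIC = [CO2*]/α₀ = 3.667×10^-4 / 0.05645 = 6.50 mmol/kg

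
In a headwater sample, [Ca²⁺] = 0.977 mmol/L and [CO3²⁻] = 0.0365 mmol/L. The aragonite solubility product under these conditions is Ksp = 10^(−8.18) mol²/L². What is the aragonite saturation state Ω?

Ksp = 10^(−8.18) = 6.607×10^-9
Ω = [Ca²⁺][CO3²⁻]/Ksp = (0.977×10^-3)(0.0365×10^-3) / 6.607×10^-9 = 5.40

Ω = 5.40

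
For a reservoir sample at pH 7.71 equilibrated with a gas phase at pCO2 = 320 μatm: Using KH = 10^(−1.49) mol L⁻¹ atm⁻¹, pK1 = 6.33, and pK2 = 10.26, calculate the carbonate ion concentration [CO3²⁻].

[CO3²⁻] = 0.700 μmol/L

[CO2*] = KH · pCO2 = 10^(−1.49) × 320×10^-6 = 1.035×10^-5 mol/L
α₀ = 1/(1 + K1/[H⁺] + K1K2/[H⁺]²) = 1/(1 + 10^+1.38 + 10^-1.17) = 0.03991
DIC = [CO2*]/α₀ = 1.035×10^-5 / 0.03991 = 0.2595 mmol/L
[CO3²⁻] = α₂·DIC; α₂ = 0.002698, so [CO3²⁻] = 0.002698 × 0.2595 = 0.000700 mmol/L = 0.700 μmol/L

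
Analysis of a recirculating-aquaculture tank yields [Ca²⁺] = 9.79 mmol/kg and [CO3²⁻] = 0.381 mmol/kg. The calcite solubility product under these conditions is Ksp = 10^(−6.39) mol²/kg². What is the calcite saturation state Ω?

Ω = 9.16

Ksp = 10^(−6.39) = 4.074×10^-7
Ω = [Ca²⁺][CO3²⁻]/Ksp = (9.79×10^-3)(0.381×10^-3) / 4.074×10^-7 = 9.16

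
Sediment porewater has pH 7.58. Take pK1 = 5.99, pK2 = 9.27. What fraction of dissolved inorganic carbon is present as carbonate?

α₂ = 0.0195

α₂ = 1 / (1 + [H⁺]/K2 + [H⁺]²/(K1K2)) = 1 / (1 + 10^+1.69 + 10^+0.10)
   = 1 / (1 + 48.978 + 1.2589) = 1/51.237 = 0.01952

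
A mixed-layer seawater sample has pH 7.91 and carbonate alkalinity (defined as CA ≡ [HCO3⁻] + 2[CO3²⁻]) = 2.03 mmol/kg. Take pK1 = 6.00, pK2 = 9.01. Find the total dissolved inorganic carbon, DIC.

CA = [HCO3⁻] + 2[CO3²⁻] = (α₁ + 2α₂)·DIC
At pH 7.91: [H⁺]/K1 = 10^-1.91 = 0.012303, K2/[H⁺] = 10^-1.10 = 0.079433
α₁ = 1/(1 + 0.012303 + 0.079433) = 1/1.0917 = 0.9160; α₂ = α₁·K2/[H⁺] = 0.07276
α₁ + 2α₂ = 1.0615
DIC = CA / (α₁ + 2α₂) = 2.03 / 1.0615 = 1.91 mmol/kg

DIC = 1.91 mmol/kg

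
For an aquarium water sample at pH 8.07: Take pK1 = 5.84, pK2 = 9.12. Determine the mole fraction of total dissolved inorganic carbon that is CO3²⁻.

α₂ = 0.0814

α₂ = 1 / (1 + [H⁺]/K2 + [H⁺]²/(K1K2)) = 1 / (1 + 10^+1.05 + 10^-1.18)
   = 1 / (1 + 11.220 + 0.066069) = 1/12.286 = 0.08139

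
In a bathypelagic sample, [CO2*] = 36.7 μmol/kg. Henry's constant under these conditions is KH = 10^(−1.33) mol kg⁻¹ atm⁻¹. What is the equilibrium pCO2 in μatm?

pCO2 = 785 μatm

KH = 10^(−1.33) = 4.677×10^-2 mol kg⁻¹ atm⁻¹
pCO2 = [CO2*]/KH = 36.7×10^-6 / 4.677×10^-2 = 7.85×10^-4 atm = 785 μatm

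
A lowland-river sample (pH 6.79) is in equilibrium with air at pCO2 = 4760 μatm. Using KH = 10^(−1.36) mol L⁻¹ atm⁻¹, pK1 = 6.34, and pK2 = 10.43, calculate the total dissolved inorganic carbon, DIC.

DIC = 0.794 mmol/L

[CO2*] = KH · pCO2 = 10^(−1.36) × 4760×10^-6 = 2.078×10^-4 mol/L
α₀ = 1/(1 + K1/[H⁺] + K1K2/[H⁺]²) = 1/(1 + 10^+0.45 + 10^-3.19) = 0.2618
DIC = [CO2*]/α₀ = 2.078×10^-4 / 0.2618 = 0.794 mmol/L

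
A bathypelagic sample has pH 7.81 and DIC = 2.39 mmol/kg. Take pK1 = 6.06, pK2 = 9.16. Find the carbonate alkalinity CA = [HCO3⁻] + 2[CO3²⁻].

CA = [HCO3⁻] + 2[CO3²⁻] = (α₁ + 2α₂)·DIC
At pH 7.81: [H⁺]/K1 = 10^-1.75 = 0.017783, K2/[H⁺] = 10^-1.35 = 0.044668
α₁ = 1/(1 + 0.017783 + 0.044668) = 1/1.0625 = 0.9412; α₂ = α₁·K2/[H⁺] = 0.04204
α₁ + 2α₂ = 1.0253
CA = 1.0253 × 2.39 = 2.45 mmol/kg

CA = 2.45 mmol/kg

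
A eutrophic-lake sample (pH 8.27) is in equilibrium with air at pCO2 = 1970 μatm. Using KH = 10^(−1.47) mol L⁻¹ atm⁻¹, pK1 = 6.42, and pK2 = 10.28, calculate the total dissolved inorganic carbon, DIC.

[CO2*] = KH · pCO2 = 10^(−1.47) × 1970×10^-6 = 6.675×10^-5 mol/L
α₀ = 1/(1 + K1/[H⁺] + K1K2/[H⁺]²) = 1/(1 + 10^+1.85 + 10^-0.16) = 0.01380
DIC = [CO2*]/α₀ = 6.675×10^-5 / 0.01380 = 4.84 mmol/L

DIC = 4.84 mmol/L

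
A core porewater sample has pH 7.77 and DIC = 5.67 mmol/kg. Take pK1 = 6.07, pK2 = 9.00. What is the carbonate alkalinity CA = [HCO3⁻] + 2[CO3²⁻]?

CA = 5.87 mmol/kg

CA = [HCO3⁻] + 2[CO3²⁻] = (α₁ + 2α₂)·DIC
At pH 7.77: [H⁺]/K1 = 10^-1.70 = 0.019953, K2/[H⁺] = 10^-1.23 = 0.058884
α₁ = 1/(1 + 0.019953 + 0.058884) = 1/1.0788 = 0.9269; α₂ = α₁·K2/[H⁺] = 0.05458
α₁ + 2α₂ = 1.0361
CA = 1.0361 × 5.67 = 5.87 mmol/kg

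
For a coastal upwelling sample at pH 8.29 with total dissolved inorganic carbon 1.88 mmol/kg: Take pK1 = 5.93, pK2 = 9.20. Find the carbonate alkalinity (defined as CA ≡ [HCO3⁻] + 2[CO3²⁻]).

CA = [HCO3⁻] + 2[CO3²⁻] = (α₁ + 2α₂)·DIC
At pH 8.29: [H⁺]/K1 = 10^-2.36 = 0.0043652, K2/[H⁺] = 10^-0.91 = 0.12303
α₁ = 1/(1 + 0.0043652 + 0.12303) = 1/1.1274 = 0.8870; α₂ = α₁·K2/[H⁺] = 0.1091
α₁ + 2α₂ = 1.1053
CA = 1.1053 × 1.88 = 2.08 mmol/kg

CA = 2.08 mmol/kg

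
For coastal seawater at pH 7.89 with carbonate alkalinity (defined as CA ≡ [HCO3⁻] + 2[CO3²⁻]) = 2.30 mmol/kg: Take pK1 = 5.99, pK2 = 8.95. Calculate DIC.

DIC = 2.15 mmol/kg

CA = [HCO3⁻] + 2[CO3²⁻] = (α₁ + 2α₂)·DIC
At pH 7.89: [H⁺]/K1 = 10^-1.90 = 0.012589, K2/[H⁺] = 10^-1.06 = 0.087096
α₁ = 1/(1 + 0.012589 + 0.087096) = 1/1.0997 = 0.9094; α₂ = α₁·K2/[H⁺] = 0.07920
α₁ + 2α₂ = 1.0678
DIC = CA / (α₁ + 2α₂) = 2.30 / 1.0678 = 2.15 mmol/kg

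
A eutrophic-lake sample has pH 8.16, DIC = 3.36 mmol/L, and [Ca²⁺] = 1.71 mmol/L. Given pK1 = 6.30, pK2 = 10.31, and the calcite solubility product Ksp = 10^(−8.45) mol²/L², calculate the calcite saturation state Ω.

α₂ = 1 / (1 + [H⁺]/K2 + [H⁺]²/(K1K2)) = 1 / (1 + 10^+2.15 + 10^+0.29)
   = 1 / (1 + 141.25 + 1.9498) = 1/144.20 = 0.006935
[CO3²⁻] = α₂ × DIC = 0.006935 × 3.36 = 0.02330 mmol/L
Ksp = 10^(−8.45) = 3.548×10^-9
Ω = [Ca²⁺][CO3²⁻]/Ksp = (1.71×10^-3)(2.330×10^-5) / 3.548×10^-9 = 11.2

Ω = 11.2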